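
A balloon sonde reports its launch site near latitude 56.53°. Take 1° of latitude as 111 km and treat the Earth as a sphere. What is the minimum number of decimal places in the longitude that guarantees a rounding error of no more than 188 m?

3 decimal places

At 56.53° one degree of longitude covers 111000 × cos 56.53° ≈ 111000 × 0.5515 ≈ 61216.5 m.
With N decimal places the half-ulp bound is 0.5·10⁻ᴺ°, or 0.5·10⁻ᴺ × 61216.5 m on the ground.
Setting 30608.3 × 10⁻ᴺ ≤ 188 gives 10ᴺ ≥ 162.8, i.e. N ≥ 2.21.
So 3 decimal places suffice (30.6 m); 2 would allow up to 306 m.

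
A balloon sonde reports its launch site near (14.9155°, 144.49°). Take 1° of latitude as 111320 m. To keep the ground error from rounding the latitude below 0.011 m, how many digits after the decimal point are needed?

7 decimal places

One degree of latitude covers 111320 m.
N decimal places → at most half a unit in the last place, 0.5 × 10⁻ᴺ° = 111320/2 × 10⁻ᴺ m.
Need 0.5 × 111320 × 10⁻ᴺ ≤ 0.011 → 10⁻ᴺ ≤ 1.976e-07, so N ≥ 6.70.
N = 6 would give 0.0557 m (too coarse); N = 7 gives 0.00557 m ≤ 0.011 m.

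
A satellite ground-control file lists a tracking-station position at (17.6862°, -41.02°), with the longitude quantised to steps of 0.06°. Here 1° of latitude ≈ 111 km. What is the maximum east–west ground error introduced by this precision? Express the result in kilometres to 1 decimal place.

With a 0.06° grid the true value lies within half a step, ±0.06°/2 = ±0.03°, of the stored one.
At latitude 17.6862° a degree of longitude spans 111000 m × cos 17.6862° = 111000 × 0.9527 ≈ 105754 m.
Maximum E–W displacement: 0.03 × 105754 = 3172.61 m.
That is 3172.61 m = 3.1726 km.

3.2 kilometres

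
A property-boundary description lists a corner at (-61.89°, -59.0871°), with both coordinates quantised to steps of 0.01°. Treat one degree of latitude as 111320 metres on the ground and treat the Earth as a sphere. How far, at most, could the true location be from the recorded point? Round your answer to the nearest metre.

615 metres

With a 0.01° grid the true value lies within half a step, ±0.01°/2 = ±0.005°, of the stored one.
Latitude error → 0.005 × 111320 = 556.6 m along the meridian.
E–W at 61.89°: 0.005° × 111320 × cos 61.89° = 0.005 × 111320 × 0.4712 ≈ 262.251 m.
The two errors are perpendicular, so the maximum displacement is √(556.6² + 262.251²) ≈ 615.288 m.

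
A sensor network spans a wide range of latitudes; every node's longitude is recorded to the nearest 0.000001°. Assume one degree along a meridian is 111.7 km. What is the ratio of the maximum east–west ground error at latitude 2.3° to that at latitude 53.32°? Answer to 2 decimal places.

Rounding to 6 decimal places leaves the longitude within ±5e-07° of the true value.
Error at 2.3° = 5e-07° × 111700 × cos 2.3° ≈ 0.05585 × 0.9992 = 0.055805 m.
Error at 53.32° = 5e-07° × 111700 × cos 53.32° ≈ 0.05585 × 0.5973 = 0.033362 m.
The ratio reduces to cos 2.3° / cos 53.32° = 0.9992/0.5973 ≈ 1.6727.

1.67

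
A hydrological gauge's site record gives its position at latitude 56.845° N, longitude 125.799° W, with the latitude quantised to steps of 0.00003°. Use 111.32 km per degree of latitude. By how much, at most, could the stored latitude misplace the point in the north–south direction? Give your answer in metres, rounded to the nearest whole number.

2 metres

With a 0.00003° grid the true value lies within half a step, ±0.00003°/2 = ±1.5e-05°, of the stored one.
Along the meridian that is 1.5e-05° × 111320 m/° = 1.6698 m.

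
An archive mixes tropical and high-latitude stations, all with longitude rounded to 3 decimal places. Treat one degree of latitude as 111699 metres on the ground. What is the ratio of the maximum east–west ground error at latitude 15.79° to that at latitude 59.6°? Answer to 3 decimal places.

1.902

Rounding to 3 decimal places leaves the longitude within ±0.0005° of the true value.
At 15.79°: 0.0005° × 111699 × cos 15.79° = 0.0005 × 111699 × 0.9623 ≈ 53.742 m.
Error at 59.6° = 0.0005° × 111699 × cos 59.6° ≈ 55.849 × 0.5060 = 28.262 m.
The ratio reduces to cos 15.79° / cos 59.6° = 0.9623/0.5060 ≈ 1.9016.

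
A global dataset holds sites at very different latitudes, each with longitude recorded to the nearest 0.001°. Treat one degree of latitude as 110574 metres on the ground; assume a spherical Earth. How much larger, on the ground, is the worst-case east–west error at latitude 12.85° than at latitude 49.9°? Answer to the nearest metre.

Rounding to 3 decimal places leaves the longitude within ±0.0005° of the true value.
Error at 12.85° = 0.0005° × 110574 × cos 12.85° ≈ 55.287 × 0.9750 = 53.902 m.
At 49.9°: 0.0005° × 110574 × cos 49.9° = 0.0005 × 110574 × 0.6441 ≈ 35.612 m.
So the lower-latitude error exceeds the higher by 53.902 − 35.612 = 18.291 m.

18 metres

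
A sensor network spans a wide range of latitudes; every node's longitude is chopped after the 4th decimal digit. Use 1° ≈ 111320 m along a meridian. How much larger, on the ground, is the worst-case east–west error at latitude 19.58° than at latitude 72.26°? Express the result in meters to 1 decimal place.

Truncating at 4 decimal places can drop up to a full unit in the last place, so the longitude may be off by as much as 0.0001°.
At 19.58°: 0.0001° × 111320 × cos 19.58° = 0.0001 × 111320 × 0.9422 ≈ 10.488 m.
Error at 72.26° = 0.0001° × 111320 × cos 72.26° ≈ 11.132 × 0.3047 = 3.3919 m.
So the lower-latitude error exceeds the higher by 10.488 − 3.3919 = 7.0964 m.

7.1 meters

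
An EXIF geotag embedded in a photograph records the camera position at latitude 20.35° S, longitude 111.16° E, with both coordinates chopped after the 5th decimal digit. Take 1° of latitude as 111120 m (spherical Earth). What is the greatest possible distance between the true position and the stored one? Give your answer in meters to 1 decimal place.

1.5 meters

Truncating at 5 decimal places can drop up to a full unit in the last place, so each coordinate may be off by as much as 1e-05°.
N–S: 1e-05° × 111120 m/° = 1.1112 m.
East–west component at 20.35°: 1e-05° × 111120 × cos 20.35° ≈ 1e-05 × 104185 ≈ 1.04185 m.
Combining orthogonally: (1.1112² + 1.04185²)^½ ≈ 1.52322 m.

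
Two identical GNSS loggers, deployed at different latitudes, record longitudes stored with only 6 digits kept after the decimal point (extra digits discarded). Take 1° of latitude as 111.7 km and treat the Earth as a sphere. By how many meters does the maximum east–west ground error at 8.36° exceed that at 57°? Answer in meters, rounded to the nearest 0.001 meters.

0.050 meters

Truncating at 6 decimal places can drop up to a full unit in the last place, so the longitude may be off by as much as 1e-06°.
At 8.36°: 1e-06° × 111700 × cos 8.36° = 1e-06 × 111700 × 0.9894 ≈ 0.11051 m.
Error at 57° = 1e-06° × 111700 × cos 57° ≈ 0.1117 × 0.5446 = 0.060836 m.
So the lower-latitude error exceeds the higher by 0.11051 − 0.060836 = 0.049677 m.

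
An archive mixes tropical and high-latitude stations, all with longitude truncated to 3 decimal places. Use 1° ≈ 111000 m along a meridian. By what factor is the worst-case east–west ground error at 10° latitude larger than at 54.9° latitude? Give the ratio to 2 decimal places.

Truncating at 3 decimal places can drop up to a full unit in the last place, so the longitude may be off by as much as 0.001°.
Error at 10° = 0.001° × 111000 × cos 10° ≈ 111 × 0.9848 = 109.31 m.
Error at 54.9° = 0.001° × 111000 × cos 54.9° ≈ 111 × 0.5750 = 63.826 m.
The ratio reduces to cos 10° / cos 54.9° = 0.9848/0.5750 ≈ 1.7127.

1.71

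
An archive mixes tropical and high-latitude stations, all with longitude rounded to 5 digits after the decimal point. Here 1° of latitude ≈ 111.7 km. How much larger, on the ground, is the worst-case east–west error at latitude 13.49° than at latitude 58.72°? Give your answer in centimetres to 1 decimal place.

25.3 centimetres

Rounding to 5 decimal places leaves the longitude within ±5e-06° of the true value.
At 13.49°: 5e-06° × 111700 × cos 13.49° = 5e-06 × 111700 × 0.9724 ≈ 0.54309 m.
Error at 58.72° = 5e-06° × 111700 × cos 58.72° ≈ 0.5585 × 0.5192 = 0.28998 m.
Difference: 0.54309 − 0.28998 = 0.25311 m.
That is 0.253107 m = 25.311 cm.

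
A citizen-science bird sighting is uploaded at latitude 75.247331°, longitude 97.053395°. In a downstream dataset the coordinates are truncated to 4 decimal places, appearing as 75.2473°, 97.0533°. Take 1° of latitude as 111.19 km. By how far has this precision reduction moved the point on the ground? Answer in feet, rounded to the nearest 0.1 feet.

14.3 feet

The latitude changed by +0.000031° and the longitude by +0.000095°.
N–S: 0.000031° × 111190 m/° = 3.44689 m.
E–W at 75.2473°: 0.000095° × 111190 × cos 75.2473° = 0.000095 × 111190 × 0.2546 ≈ 2.68985 m.
Hypotenuse of the two orthogonal shifts: √(3.44689² + 2.68985²) = 4.37223 m.
Converting: 4.37223 m × 3.2808 ft/m ≈ 14.345 ft.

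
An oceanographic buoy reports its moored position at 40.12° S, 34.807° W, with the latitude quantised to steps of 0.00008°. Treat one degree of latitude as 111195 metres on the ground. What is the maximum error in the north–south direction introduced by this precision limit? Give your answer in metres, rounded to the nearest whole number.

4 metres

With a 0.00008° grid the true value lies within half a step, ±0.00008°/2 = ±4e-05°, of the stored one.
North–south distance: 4e-05° × 111195 m/° = 4.4478 m.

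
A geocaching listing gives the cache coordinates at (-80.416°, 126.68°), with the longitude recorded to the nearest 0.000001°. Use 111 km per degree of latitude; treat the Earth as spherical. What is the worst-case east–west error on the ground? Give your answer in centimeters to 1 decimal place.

Rounding to 6 decimal places leaves the longitude within ±5e-07° of the true value.
Parallels shrink by cos φ, so at 80.416° a degree of longitude is 111000 × 0.1665 ≈ 18480.8 m.
So at most 5e-07° × 18480.8 ≈ 0.00924038 m east–west.
That is 0.00924038 m = 0.92404 cm.

0.9 centimeters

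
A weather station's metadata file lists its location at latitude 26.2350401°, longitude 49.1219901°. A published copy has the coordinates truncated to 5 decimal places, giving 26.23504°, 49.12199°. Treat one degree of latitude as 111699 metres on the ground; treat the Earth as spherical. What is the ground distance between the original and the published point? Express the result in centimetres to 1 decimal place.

1.5 centimetres

The latitude changed by +0.0000001° and the longitude by +0.0000001°.
North–south shift: 0.0000001 × 111699 = 0.0111699 m.
East–west at this latitude: 0.0000001° × 111699 × cos 26.235° ≈ 0.0000001 × 100193 = 0.0100193 m.
Combined displacement = (0.0111699² + 0.0100193²)^½ ≈ 0.0150051 m.
That is 0.0150051 m = 1.5005 cm.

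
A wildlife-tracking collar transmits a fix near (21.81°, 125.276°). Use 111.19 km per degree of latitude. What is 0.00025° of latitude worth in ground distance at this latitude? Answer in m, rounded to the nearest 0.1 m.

27.8 m

Along a meridian 0.00025° is 0.00025 × 111190 = 27.7975 m.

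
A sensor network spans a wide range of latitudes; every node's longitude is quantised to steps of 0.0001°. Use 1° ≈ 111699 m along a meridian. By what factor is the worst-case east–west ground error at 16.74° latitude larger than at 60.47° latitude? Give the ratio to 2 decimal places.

1.94

With a 0.0001° grid the true value lies within half a step, ±0.0001°/2 = ±5e-05°, of the stored one.
At 16.74°: 5e-05° × 111699 × cos 16.74° = 5e-05 × 111699 × 0.9576 ≈ 5.3483 m.
Error at 60.47° = 5e-05° × 111699 × cos 60.47° ≈ 5.585 × 0.4929 = 2.7527 m.
Ratio: 5.3483 / 2.7527 = cos 16.74° / cos 60.47° ≈ 1.9429.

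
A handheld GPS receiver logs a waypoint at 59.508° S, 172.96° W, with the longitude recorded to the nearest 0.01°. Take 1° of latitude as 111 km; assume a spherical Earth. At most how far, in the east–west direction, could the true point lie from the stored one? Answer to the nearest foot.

Rounding to 2 decimal places leaves the longitude within ±0.005° of the true value.
At latitude 59.508° a degree of longitude spans 111000 m × cos 59.508° = 111000 × 0.5074 ≈ 56323.4 m.
So at most 0.005° × 56323.4 ≈ 281.617 m east–west.
In feet: 281.617 m ÷ 0.3048 ≈ 923.94 ft.

924 feet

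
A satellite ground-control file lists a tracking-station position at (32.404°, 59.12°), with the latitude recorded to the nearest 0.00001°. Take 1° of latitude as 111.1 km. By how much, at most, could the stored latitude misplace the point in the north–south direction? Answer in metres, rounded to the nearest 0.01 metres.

Rounding to 5 decimal places leaves the latitude within ±5e-06° of the true value.
So the N–S error is at most 5e-06 × 111100 = 0.5555 m.

0.56 metres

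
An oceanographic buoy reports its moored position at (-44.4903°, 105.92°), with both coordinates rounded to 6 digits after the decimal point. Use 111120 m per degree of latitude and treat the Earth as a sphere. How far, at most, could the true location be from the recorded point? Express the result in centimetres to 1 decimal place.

6.8 centimetres

Rounding to 6 decimal places leaves each coordinate within ±5e-07° of the true value.
N–S: 5e-07° × 111120 m/° = 0.05556 m.
Longitude error → 5e-07 × 111120 × cos 44.4903° = 5e-07 × 111120 × 0.7134 ≈ 0.0396348 m.
The two errors are perpendicular, so the maximum displacement is √(0.05556² + 0.0396348²) ≈ 0.0682483 m.
That is 0.0682483 m = 6.8248 cm.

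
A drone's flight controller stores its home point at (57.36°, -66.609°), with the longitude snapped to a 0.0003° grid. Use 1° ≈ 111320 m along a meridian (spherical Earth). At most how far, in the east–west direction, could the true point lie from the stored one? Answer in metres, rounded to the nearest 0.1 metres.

9.0 metres

With a 0.0003° grid the true value lies within half a step, ±0.0003°/2 = ±0.00015°, of the stored one.
One degree of longitude at 57.36° is 111320 × cos 57.36° ≈ 111320 × 0.5394 = 60041.4 m.
East–west error: 0.00015° × 60041.4 m/° ≈ 9.00621 m.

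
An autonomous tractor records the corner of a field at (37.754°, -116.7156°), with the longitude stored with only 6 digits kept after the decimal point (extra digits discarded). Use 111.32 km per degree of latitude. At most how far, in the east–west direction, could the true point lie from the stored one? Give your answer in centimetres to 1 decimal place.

Truncating at 6 decimal places can drop up to a full unit in the last place, so the longitude may be off by as much as 1e-06°.
At latitude 37.754° a degree of longitude spans 111320 m × cos 37.754° = 111320 × 0.7906 ≈ 88014.8 m.
So at most 1e-06° × 88014.8 ≈ 0.0880148 m east–west.
That is 0.0880148 m = 8.8015 cm.

8.8 centimetres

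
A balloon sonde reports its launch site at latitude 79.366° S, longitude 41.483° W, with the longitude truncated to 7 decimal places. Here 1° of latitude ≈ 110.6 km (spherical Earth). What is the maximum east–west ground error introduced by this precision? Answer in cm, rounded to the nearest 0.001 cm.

Truncating at 7 decimal places can drop up to a full unit in the last place, so the longitude may be off by as much as 1e-07°.
At latitude 79.366° a degree of longitude spans 110600 m × cos 79.366° = 110600 × 0.1845 ≈ 20409.5 m.
So at most 1e-07° × 20409.5 ≈ 0.00204095 m east–west.
That is 0.00204095 m = 0.2041 cm.

0.204 cm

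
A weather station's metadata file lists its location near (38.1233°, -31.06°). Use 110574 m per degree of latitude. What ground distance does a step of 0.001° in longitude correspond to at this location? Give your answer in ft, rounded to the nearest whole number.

285 ft

0.001° of longitude at 38.1233° is 0.001 × 110574 × cos 38.1233° ≈ 0.001 × 86986.8 = 86.9868 m.
In feet: 86.9868 m ÷ 0.3048 ≈ 285.39 ft.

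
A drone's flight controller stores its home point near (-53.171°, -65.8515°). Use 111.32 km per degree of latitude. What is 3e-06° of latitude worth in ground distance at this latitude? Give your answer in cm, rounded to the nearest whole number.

3e-06° × 111320 m/° = 0.33396 m.
That is 0.33396 m = 33.396 cm.

33 cm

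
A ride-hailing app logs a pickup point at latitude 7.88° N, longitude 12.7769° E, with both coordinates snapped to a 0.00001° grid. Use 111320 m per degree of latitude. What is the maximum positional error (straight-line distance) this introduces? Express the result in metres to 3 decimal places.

With a 0.00001° grid the true value lies within half a step, ±0.00001°/2 = ±5e-06°, of the stored one.
Latitude error → 5e-06 × 111320 = 0.5566 m along the meridian.
Longitude error → 5e-06 × 111320 × cos 7.88° = 5e-06 × 111320 × 0.9906 ≈ 0.551344 m.
The two errors are perpendicular, so the maximum displacement is √(0.5566² + 0.551344²) ≈ 0.783444 m.

0.783 metres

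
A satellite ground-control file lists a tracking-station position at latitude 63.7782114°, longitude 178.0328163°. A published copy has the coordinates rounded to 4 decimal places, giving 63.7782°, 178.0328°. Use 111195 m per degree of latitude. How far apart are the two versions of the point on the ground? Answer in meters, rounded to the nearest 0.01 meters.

1.50 meters

Δlat = 63.7782114 − 63.7782 = +0.0000114°; Δlon = 178.0328163 − 178.0328 = +0.0000163°.
North–south shift: 0.0000114 × 111195 = 1.26762 m.
East–west at this latitude: 0.0000163° × 111195 × cos 63.7782° ≈ 0.0000163 × 49131.2 = 0.800839 m.
Hypotenuse of the two orthogonal shifts: √(1.26762² + 0.800839²) = 1.4994 m.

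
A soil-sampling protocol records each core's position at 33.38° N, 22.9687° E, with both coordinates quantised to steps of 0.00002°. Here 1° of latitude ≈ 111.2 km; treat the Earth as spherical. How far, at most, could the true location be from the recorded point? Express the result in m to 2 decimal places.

With a 0.00002° grid the true value lies within half a step, ±0.00002°/2 = ±1e-05°, of the stored one.
N–S: 1e-05° × 111200 m/° = 1.112 m.
Longitude error → 1e-05 × 111200 × cos 33.38° = 1e-05 × 111200 × 0.8350 ≈ 0.928564 m.
Combining orthogonally: (1.112² + 0.928564²)^½ ≈ 1.44872 m.

1.45 m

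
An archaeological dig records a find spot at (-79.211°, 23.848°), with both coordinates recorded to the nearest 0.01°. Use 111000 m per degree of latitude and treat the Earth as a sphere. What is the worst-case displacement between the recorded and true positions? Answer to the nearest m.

Rounding to 2 decimal places leaves each coordinate within ±0.005° of the true value.
North–south component: 0.005° × 111000 = 555 m.
E–W at 79.211°: 0.005° × 111000 × cos 79.211° = 0.005 × 111000 × 0.1872 ≈ 103.892 m.
Combining orthogonally: (555² + 103.892²)^½ ≈ 564.64 m.

565 m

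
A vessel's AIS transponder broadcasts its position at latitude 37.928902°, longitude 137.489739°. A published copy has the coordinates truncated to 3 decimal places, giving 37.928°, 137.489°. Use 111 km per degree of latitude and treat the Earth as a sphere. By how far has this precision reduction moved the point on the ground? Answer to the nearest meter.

The latitude changed by +0.000902° and the longitude by +0.000739°.
N–S: 0.000902° × 111000 m/° = 100.122 m.
E–W at 37.928°: 0.000739° × 111000 × cos 37.928° = 0.000739 × 111000 × 0.7888 ≈ 64.7031 m.
Hypotenuse of the two orthogonal shifts: √(100.122² + 64.7031²) = 119.21 m.

119 meters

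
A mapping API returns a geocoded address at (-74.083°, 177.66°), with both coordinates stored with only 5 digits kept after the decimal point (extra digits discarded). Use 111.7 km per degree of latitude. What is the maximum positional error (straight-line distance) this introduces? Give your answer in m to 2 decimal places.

1.16 m

Truncating at 5 decimal places can drop up to a full unit in the last place, so each coordinate may be off by as much as 1e-05°.
N–S: 1e-05° × 111700 m/° = 1.117 m.
Longitude error → 1e-05 × 111700 × cos 74.083° = 1e-05 × 111700 × 0.2742 ≈ 0.306331 m.
Worst case both components are at the extreme and orthogonal: √(1.117² + 0.306331²) ≈ 1.15824 m.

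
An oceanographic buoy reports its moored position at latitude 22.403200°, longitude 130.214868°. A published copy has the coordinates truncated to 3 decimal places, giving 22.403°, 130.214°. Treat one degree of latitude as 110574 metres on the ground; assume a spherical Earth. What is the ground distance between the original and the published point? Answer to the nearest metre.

91 metres

Δlat = 22.403200 − 22.403 = +0.000200°; Δlon = 130.214868 − 130.214 = +0.000868°.
N–S: 0.000200° × 110574 m/° = 22.1148 m.
E–W at 22.403°: 0.000868° × 110574 × cos 22.403° = 0.000868 × 110574 × 0.9245 ≈ 88.7344 m.
Combined displacement = (22.1148² + 88.7344²)^½ ≈ 91.4486 m.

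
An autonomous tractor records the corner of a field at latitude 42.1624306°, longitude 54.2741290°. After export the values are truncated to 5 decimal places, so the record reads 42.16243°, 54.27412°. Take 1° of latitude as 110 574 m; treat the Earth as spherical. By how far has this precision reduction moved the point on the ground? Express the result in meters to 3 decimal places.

0.741 meters

Δlat = 42.1624306 − 42.16243 = +0.0000006°; Δlon = 54.2741290 − 54.27412 = +0.0000090°.
N–S: 0.0000006° × 110574 m/° = 0.0663444 m.
East–west at this latitude: 0.0000090° × 110574 × cos 42.1624° ≈ 0.0000090 × 81962.4 = 0.737662 m.
Distance: √(0.0663444² + 0.737662²) ≈ 0.740639 m.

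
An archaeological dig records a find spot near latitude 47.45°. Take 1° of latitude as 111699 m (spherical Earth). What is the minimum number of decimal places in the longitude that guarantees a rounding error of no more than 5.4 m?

At 47.45° one degree of longitude covers 111699 × cos 47.45° ≈ 111699 × 0.6762 ≈ 75534.6 m.
N decimal places → at most half a unit in the last place, 0.5 × 10⁻ᴺ° = 75534.6/2 × 10⁻ᴺ m.
Setting 37767.3 × 10⁻ᴺ ≤ 5.4 gives 10ᴺ ≥ 6994, i.e. N ≥ 3.84.
So 4 decimal places suffice (3.78 m); 3 would allow up to 37.8 m.

4 decimal places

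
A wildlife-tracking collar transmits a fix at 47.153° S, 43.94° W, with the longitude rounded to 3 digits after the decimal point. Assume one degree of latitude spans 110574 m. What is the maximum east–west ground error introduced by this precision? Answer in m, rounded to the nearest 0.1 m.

37.6 m

Rounding to 3 decimal places leaves the longitude within ±0.0005° of the true value.
One degree of longitude at 47.153° is 110574 × cos 47.153° ≈ 110574 × 0.6800 = 75195.1 m.
Maximum E–W displacement: 0.0005 × 75195.1 = 37.5975 m.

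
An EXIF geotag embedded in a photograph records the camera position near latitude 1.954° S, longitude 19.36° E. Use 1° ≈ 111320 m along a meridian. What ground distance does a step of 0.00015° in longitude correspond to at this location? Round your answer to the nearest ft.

One degree of longitude here spans 111320 × cos 1.954° = 111320 × 0.9994 ≈ 111255 m; 0.00015° of that is 16.6883 m.
Converting: 16.6883 m × 3.2808 ft/m ≈ 54.752 ft.

55 ft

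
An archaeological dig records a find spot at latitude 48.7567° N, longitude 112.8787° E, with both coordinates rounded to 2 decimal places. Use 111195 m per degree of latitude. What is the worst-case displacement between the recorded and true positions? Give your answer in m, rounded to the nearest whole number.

666 m

Rounding to 2 decimal places leaves each coordinate within ±0.005° of the true value.
North–south component: 0.005° × 111195 = 555.975 m.
East–west component at 48.7567°: 0.005° × 111195 × cos 48.7567° ≈ 0.005 × 73306.2 ≈ 366.531 m.
Worst case both components are at the extreme and orthogonal: √(555.975² + 366.531²) ≈ 665.923 m.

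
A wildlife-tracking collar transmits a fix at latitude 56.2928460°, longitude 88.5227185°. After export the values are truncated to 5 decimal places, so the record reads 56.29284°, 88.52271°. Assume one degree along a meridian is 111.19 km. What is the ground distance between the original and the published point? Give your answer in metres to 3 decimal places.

0.849 metres

The latitude changed by +0.0000060° and the longitude by +0.0000085°.
North–south shift: 0.0000060 × 111190 = 0.66714 m.
E–W at 56.2928°: 0.0000085° × 111190 × cos 56.2928° = 0.0000085 × 111190 × 0.5549 ≈ 0.52449 m.
Distance: √(0.66714² + 0.52449²) ≈ 0.848626 m.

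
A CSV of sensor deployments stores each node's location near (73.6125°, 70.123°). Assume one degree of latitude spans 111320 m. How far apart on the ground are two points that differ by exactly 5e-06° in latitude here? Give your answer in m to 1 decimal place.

Along a meridian 5e-06° is 5e-06 × 111320 = 0.5566 m.

0.6 m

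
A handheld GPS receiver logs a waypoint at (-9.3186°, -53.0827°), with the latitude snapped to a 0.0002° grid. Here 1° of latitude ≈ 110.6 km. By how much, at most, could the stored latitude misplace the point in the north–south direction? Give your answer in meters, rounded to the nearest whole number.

With a 0.0002° grid the true value lies within half a step, ±0.0002°/2 = ±0.0001°, of the stored one.
Along the meridian that is 0.0001° × 110600 m/° = 11.06 m.

11 meters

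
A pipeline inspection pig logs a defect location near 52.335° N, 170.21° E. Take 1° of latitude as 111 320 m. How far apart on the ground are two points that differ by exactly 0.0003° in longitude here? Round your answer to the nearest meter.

20 meters

One degree of longitude here spans 111320 × cos 52.335° = 111320 × 0.6110 ≈ 68021.4 m; 0.0003° of that is 20.4064 m.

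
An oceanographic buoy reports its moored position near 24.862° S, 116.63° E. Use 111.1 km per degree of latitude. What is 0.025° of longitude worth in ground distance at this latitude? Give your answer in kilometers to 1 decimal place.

At 24.862° a degree of longitude is 111100 × cos 24.862° ≈ 100804 m, so 0.025° corresponds to 2520.09 m.
That is 2520.09 m = 2.5201 km.

2.5 kilometers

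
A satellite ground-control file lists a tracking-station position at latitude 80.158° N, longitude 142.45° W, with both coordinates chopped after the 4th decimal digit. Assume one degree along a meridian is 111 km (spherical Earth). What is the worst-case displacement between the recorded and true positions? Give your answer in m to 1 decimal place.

11.3 m

Truncating at 4 decimal places can drop up to a full unit in the last place, so each coordinate may be off by as much as 0.0001°.
Latitude error → 0.0001 × 111000 = 11.1 m along the meridian.
East–west component at 80.158°: 0.0001° × 111000 × cos 80.158° ≈ 0.0001 × 18973.4 ≈ 1.89734 m.
The two errors are perpendicular, so the maximum displacement is √(11.1² + 1.89734²) ≈ 11.261 m.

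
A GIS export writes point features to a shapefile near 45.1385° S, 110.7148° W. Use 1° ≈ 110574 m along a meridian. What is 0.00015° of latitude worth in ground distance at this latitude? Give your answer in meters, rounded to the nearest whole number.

17 meters

0.00015° × 110574 m/° = 16.5861 m.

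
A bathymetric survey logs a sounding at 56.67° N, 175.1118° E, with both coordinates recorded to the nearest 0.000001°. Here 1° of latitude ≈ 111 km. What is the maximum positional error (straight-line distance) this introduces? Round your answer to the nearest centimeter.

Rounding to 6 decimal places leaves each coordinate within ±5e-07° of the true value.
N–S: 5e-07° × 111000 m/° = 0.0555 m.
E–W at 56.67°: 5e-07° × 111000 × cos 56.67° = 5e-07 × 111000 × 0.5495 ≈ 0.0304951 m.
Worst case both components are at the extreme and orthogonal: √(0.0555² + 0.0304951²) ≈ 0.0633261 m.
That is 0.0633261 m = 6.3326 cm.

6 centimeters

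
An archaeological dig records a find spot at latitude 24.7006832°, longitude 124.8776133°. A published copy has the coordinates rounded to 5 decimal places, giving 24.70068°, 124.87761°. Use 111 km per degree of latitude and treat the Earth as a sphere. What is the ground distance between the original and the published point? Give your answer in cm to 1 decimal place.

48.7 cm

Δlat = 24.7006832 − 24.70068 = +0.0000032°; Δlon = 124.8776133 − 124.87761 = +0.0000033°.
N–S: 0.0000032° × 111000 m/° = 0.3552 m.
E–W at 24.7007°: 0.0000033° × 111000 × cos 24.7007° = 0.0000033 × 111000 × 0.9085 ≈ 0.332785 m.
Combined displacement = (0.3552² + 0.332785²)^½ ≈ 0.486737 m.
That is 0.486737 m = 48.674 cm.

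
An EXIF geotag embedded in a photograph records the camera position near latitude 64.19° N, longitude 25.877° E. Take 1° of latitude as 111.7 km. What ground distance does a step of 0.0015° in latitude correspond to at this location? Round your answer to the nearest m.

0.0015° × 111700 m/° = 167.55 m.

168 m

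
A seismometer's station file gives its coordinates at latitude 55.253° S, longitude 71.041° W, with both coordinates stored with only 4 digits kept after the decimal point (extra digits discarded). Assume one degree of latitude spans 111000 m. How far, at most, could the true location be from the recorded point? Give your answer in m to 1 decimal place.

Truncating at 4 decimal places can drop up to a full unit in the last place, so each coordinate may be off by as much as 0.0001°.
North–south component: 0.0001° × 111000 = 11.1 m.
Longitude error → 0.0001 × 111000 × cos 55.253° = 0.0001 × 111000 × 0.5700 ≈ 6.32649 m.
The two errors are perpendicular, so the maximum displacement is √(11.1² + 6.32649²) ≈ 12.7763 m.

12.8 m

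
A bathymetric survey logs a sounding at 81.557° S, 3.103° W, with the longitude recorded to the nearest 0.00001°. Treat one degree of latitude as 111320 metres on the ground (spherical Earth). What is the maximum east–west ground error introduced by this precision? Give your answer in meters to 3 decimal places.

Rounding to 5 decimal places leaves the longitude within ±5e-06° of the true value.
One degree of longitude at 81.557° is 111320 × cos 81.557° ≈ 111320 × 0.1468 = 16344.6 m.
Maximum E–W displacement: 5e-06 × 16344.6 = 0.081723 m.

0.082 meters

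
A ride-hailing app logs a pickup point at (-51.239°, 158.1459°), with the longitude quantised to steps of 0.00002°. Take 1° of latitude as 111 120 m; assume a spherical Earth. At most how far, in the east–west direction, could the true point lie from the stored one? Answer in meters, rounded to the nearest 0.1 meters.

With a 0.00002° grid the true value lies within half a step, ±0.00002°/2 = ±1e-05°, of the stored one.
Parallels shrink by cos φ, so at 51.239° a degree of longitude is 111120 × 0.6261 ≈ 69569.3 m.
East–west error: 1e-05° × 69569.3 m/° ≈ 0.695693 m.

0.7 meters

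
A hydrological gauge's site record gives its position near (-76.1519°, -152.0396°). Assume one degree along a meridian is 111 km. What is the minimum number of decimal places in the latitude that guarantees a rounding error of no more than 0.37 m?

6

One degree of latitude covers 111000 m.
Rounding to N decimal places gives at most 0.5 × 10⁻ᴺ degrees of error, i.e. 0.5 × 10⁻ᴺ × 111000 m.
Setting 55500 × 10⁻ᴺ ≤ 0.37 gives 10ᴺ ≥ 1.5e+05, i.e. N ≥ 5.18.
At 5 places the error can reach 0.555 m, but 6 places keeps it to 0.0555 m.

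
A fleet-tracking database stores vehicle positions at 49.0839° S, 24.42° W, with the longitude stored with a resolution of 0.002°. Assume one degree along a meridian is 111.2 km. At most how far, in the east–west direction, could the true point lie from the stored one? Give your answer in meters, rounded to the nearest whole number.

73 meters

With a 0.002° grid the true value lies within half a step, ±0.002°/2 = ±0.001°, of the stored one.
Parallels shrink by cos φ, so at 49.0839° a degree of longitude is 111200 × 0.6550 ≈ 72830.8 m.
So at most 0.001° × 72830.8 ≈ 72.8308 m east–west.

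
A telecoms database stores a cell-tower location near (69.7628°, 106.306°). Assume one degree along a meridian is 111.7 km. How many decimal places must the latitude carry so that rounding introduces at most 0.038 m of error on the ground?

One degree of latitude covers 111700 m.
N decimal places → at most half a unit in the last place, 0.5 × 10⁻ᴺ° = 111700/2 × 10⁻ᴺ m.
Need 0.5 × 111700 × 10⁻ᴺ ≤ 0.038 → 10⁻ᴺ ≤ 6.804e-07, so N ≥ 6.17.
At 6 places the error can reach 0.0558 m, but 7 places keeps it to 0.00558 m.

7 decimal places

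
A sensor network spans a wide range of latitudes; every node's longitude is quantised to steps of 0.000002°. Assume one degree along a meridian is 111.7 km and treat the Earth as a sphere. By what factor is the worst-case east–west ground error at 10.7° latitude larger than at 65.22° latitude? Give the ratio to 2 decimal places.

With a 0.000002° grid the true value lies within half a step, ±0.000002°/2 = ±1e-06°, of the stored one.
At 10.7°: 1e-06° × 111700 × cos 10.7° = 1e-06 × 111700 × 0.9826 ≈ 0.10976 m.
Error at 65.22° = 1e-06° × 111700 × cos 65.22° ≈ 0.1117 × 0.4191 = 0.046817 m.
Ratio: 0.10976 / 0.046817 = cos 10.7° / cos 65.22° ≈ 2.3444.

2.34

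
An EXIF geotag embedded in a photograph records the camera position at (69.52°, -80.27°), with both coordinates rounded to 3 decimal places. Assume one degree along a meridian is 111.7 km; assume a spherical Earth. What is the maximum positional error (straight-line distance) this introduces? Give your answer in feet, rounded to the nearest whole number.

Rounding to 3 decimal places leaves each coordinate within ±0.0005° of the true value.
N–S: 0.0005° × 111700 m/° = 55.85 m.
East–west component at 69.52°: 0.0005° × 111700 × cos 69.52° ≈ 0.0005 × 39081.6 ≈ 19.5408 m.
The two errors are perpendicular, so the maximum displacement is √(55.85² + 19.5408²) ≈ 59.1698 m.
Converting: 59.1698 m × 3.2808 ft/m ≈ 194.13 ft.

194 feet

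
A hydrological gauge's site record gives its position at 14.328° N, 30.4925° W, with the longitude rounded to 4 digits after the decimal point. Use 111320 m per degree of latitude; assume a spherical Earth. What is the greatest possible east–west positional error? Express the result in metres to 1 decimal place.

Rounding to 4 decimal places leaves the longitude within ±5e-05° of the true value.
One degree of longitude at 14.328° is 111320 × cos 14.328° ≈ 111320 × 0.9689 = 107857 m.
East–west error: 5e-05° × 107857 m/° ≈ 5.39287 m.

5.4 metres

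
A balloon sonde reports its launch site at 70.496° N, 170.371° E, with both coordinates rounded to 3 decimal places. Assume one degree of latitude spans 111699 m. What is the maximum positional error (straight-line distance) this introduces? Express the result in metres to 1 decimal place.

Rounding to 3 decimal places leaves each coordinate within ±0.0005° of the true value.
N–S: 0.0005° × 111699 m/° = 55.8495 m.
East–west component at 70.496°: 0.0005° × 111699 × cos 70.496° ≈ 0.0005 × 37293.2 ≈ 18.6466 m.
Combining orthogonally: (55.8495² + 18.6466²)^½ ≈ 58.8801 m.

58.9 metres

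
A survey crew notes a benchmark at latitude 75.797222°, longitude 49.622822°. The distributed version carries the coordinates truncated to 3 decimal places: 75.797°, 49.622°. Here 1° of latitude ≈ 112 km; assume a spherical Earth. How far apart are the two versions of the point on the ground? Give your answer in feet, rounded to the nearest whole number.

110 feet

The latitude changed by +0.000222° and the longitude by +0.000822°.
North–south shift: 0.000222 × 112000 = 24.864 m.
East–west at this latitude: 0.000822° × 112000 × cos 75.797° ≈ 0.000822 × 27480.1 = 22.5887 m.
Combined displacement = (24.864² + 22.5887²)^½ ≈ 33.5926 m.
In feet: 33.5926 m ÷ 0.3048 ≈ 110.21 ft.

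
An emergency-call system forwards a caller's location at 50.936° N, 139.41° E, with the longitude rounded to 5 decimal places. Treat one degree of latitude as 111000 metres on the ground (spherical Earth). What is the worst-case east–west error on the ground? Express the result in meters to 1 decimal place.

0.3 meters

Rounding to 5 decimal places leaves the longitude within ±5e-06° of the true value.
Parallels shrink by cos φ, so at 50.936° a degree of longitude is 111000 × 0.6302 ≈ 69950.9 m.
So at most 5e-06° × 69950.9 ≈ 0.349754 m east–west.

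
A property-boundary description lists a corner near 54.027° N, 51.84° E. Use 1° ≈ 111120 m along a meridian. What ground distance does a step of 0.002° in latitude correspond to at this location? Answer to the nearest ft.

729 ft

Along a meridian 0.002° is 0.002 × 111120 = 222.24 m.
Converting: 222.24 m × 3.2808 ft/m ≈ 729.13 ft.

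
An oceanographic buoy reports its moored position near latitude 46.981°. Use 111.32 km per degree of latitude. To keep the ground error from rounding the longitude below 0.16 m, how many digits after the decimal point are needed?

6 decimal places

At 46.981° one degree of longitude covers 111320 × cos 46.981° ≈ 111320 × 0.6822 ≈ 75947.1 m.
With N decimal places the half-ulp bound is 0.5·10⁻ᴺ°, or 0.5·10⁻ᴺ × 75947.1 m on the ground.
Setting 37973.5 × 10⁻ᴺ ≤ 0.16 gives 10ᴺ ≥ 2.373e+05, i.e. N ≥ 5.38.
N = 5 would give 0.38 m (too coarse); N = 6 gives 0.038 m ≤ 0.16 m.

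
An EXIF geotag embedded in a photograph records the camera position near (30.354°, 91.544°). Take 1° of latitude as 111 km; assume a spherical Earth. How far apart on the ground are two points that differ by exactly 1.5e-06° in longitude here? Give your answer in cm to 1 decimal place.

14.4 cm

At 30.354° a degree of longitude is 111000 × cos 30.354° ≈ 95784.1 m, so 1.5e-06° corresponds to 0.143676 m.
That is 0.143676 m = 14.368 cm.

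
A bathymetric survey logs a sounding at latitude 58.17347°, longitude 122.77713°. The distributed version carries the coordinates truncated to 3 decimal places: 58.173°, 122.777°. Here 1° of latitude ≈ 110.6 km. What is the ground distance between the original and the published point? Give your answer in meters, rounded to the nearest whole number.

53 meters

Δlat = 58.17347 − 58.173 = +0.00047°; Δlon = 122.77713 − 122.777 = +0.00013°.
North–south shift: 0.00047 × 110600 = 51.982 m.
E–W at 58.173°: 0.00013° × 110600 × cos 58.173° = 0.00013 × 110600 × 0.5274 ≈ 7.58233 m.
Combined displacement = (51.982² + 7.58233²)^½ ≈ 52.5321 m.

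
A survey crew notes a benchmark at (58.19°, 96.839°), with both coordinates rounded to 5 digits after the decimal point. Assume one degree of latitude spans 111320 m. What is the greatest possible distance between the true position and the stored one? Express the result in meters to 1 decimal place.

0.6 meters

Rounding to 5 decimal places leaves each coordinate within ±5e-06° of the true value.
North–south component: 5e-06° × 111320 = 0.5566 m.
Longitude error → 5e-06 × 111320 × cos 58.19° = 5e-06 × 111320 × 0.5271 ≈ 0.293386 m.
The two errors are perpendicular, so the maximum displacement is √(0.5566² + 0.293386²) ≈ 0.629189 m.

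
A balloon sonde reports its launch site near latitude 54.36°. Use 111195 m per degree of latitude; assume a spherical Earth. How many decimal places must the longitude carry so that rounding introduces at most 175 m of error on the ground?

3 decimal places

At 54.36° one degree of longitude covers 111195 × cos 54.36° ≈ 111195 × 0.5827 ≈ 64792.3 m.
With N decimal places the half-ulp bound is 0.5·10⁻ᴺ°, or 0.5·10⁻ᴺ × 64792.3 m on the ground.
Setting 32396.1 × 10⁻ᴺ ≤ 175 gives 10ᴺ ≥ 185.1, i.e. N ≥ 2.27.
N = 2 would give 324 m (too coarse); N = 3 gives 32.4 m ≤ 175 m.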